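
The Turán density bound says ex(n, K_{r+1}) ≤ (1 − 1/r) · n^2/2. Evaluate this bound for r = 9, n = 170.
Turán density bound = (8/9) · 170^2/2 = 115600/9 ≈ 12844.4444

Turán's theorem: ex(n, K_{r+1}) is achieved by the complete r-partite Turán graph T(n, r) with parts as balanced as possible, and is at most (1 − 1/r) · n^2/2. For r = 9, n = 170: the density bound is (8/9) · 28900/2 = 115600/9 ≈ 12844.4444. The integer-valued extremum is e(T(170, 9)) = 12844, which is strictly less than the density bound 115600/9 since 9 ∤ 170 (the parts of T(170, 9) cannot all be equal).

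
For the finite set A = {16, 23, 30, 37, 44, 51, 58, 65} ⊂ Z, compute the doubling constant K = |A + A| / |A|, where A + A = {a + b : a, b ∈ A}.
K = |A + A| / |A| = 15/8

Enumerate A + A = {a + b : a, b ∈ A}. With |A| = 8, there are |A|^2 = 64 ordered sum pairs; collecting distinct values, A + A = {32, 39, 46, 53, 60, 67, 74, 81, 88, 95, 102, 109, 116, 123, 130}, so |A + A| = 15. Thus K = 15/8. Here |A + A| = 2|A| − 1 = 15, the minimum possible — so K = 15/8 is minimal, which holds iff A is an arithmetic progression.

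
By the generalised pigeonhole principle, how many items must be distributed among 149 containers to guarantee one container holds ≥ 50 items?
n = (50 − 1)·149 + 1 = 7302

By the generalised pigeonhole principle, to guarantee some box contains ≥ r objects we need more than (r − 1) · k objects total. Threshold: n = (r − 1) · k + 1. With r = 50 and k = 149: n = 49 · 149 + 1 = 7301 + 1 = 7302. For n = 7301 = 49 · 149, we can put exactly 49 objects in every box, avoiding 50 in any single one — so 7302 is tight.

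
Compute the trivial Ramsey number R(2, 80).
R(2, 80) = 80

R(2, k) = k for all k ≥ 2: in a 2-colouring of K_k, either some edge is red (a red K_2) or all edges are blue (a blue K_k). And K_{79} coloured all-blue has no blue K_80, so R(2, 80) > 79. Hence R(2, 80) = 80.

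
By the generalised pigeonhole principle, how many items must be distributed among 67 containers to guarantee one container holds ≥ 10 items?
n = (10 − 1)·67 + 1 = 604

By the generalised pigeonhole principle, to guarantee some box contains ≥ r objects we need more than (r − 1) · k objects total. Threshold: n = (r − 1) · k + 1. With r = 10 and k = 67: n = 9 · 67 + 1 = 603 + 1 = 604. For n = 603 = 9 · 67, we can put exactly 9 objects in every box, avoiding 10 in any single one — so 604 is tight.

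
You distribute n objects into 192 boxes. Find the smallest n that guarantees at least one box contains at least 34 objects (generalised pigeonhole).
n = (34 − 1)·192 + 1 = 6337

By the generalised pigeonhole principle, to guarantee some box contains ≥ r objects we need more than (r − 1) · k objects total. Threshold: n = (r − 1) · k + 1. With r = 34 and k = 192: n = 33 · 192 + 1 = 6336 + 1 = 6337. For n = 6336 = 33 · 192, we can put exactly 33 objects in every box, avoiding 34 in any single one — so 6337 is tight.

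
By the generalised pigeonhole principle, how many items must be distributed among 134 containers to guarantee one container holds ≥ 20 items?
n = (20 − 1)·134 + 1 = 2547

By the generalised pigeonhole principle, to guarantee some box contains ≥ r objects we need more than (r − 1) · k objects total. Threshold: n = (r − 1) · k + 1. With r = 20 and k = 134: n = 19 · 134 + 1 = 2546 + 1 = 2547. For n = 2546 = 19 · 134, we can put exactly 19 objects in every box, avoiding 20 in any single one — so 2547 is tight.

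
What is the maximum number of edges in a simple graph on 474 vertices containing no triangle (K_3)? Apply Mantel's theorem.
ex(474, K_3) = ⌊474^2/4⌋ = 56169

Mantel (1907): a triangle-free graph on n vertices has at most ⌊n^2/4⌋ edges, with equality for the complete bipartite graph K_{⌊n/2⌋, ⌈n/2⌉}. For n = 474: ⌊474^2/4⌋ = ⌊224676/4⌋ = 56169. The extremal graph is K_{237, 237}, which has 237·237 = 56169 edges.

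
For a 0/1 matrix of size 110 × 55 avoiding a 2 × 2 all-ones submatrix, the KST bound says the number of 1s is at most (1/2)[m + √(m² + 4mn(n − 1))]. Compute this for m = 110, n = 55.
z(110, 55; 2, 2) ≤ (1/2)[110 + √(110² + 4·110·55·54)] = (1/2)[110 + √1318900] = 629.2169

Kővári–Sós–Turán: let r_1, ..., r_110 be the row sums and z = Σ r_i the total number of 1s. Each pair of columns can share at most one row with both entries 1 (else a 2×2 all-ones block appears), so Σ_i C(r_i, 2) ≤ C(55, 2) = 1485. By convexity Σ_i C(r_i, 2) ≥ 110·C(z/110, 2) = z(z − 110)/(2·110), giving z² − 110z − 110·55·54 ≤ 0 and hence z ≤ (1/2)[110 + √(12100 + 4·326700)] = (1/2)[110 + √1318900] ≈ (1/2)(110 + 1148.4337) = 629.2169.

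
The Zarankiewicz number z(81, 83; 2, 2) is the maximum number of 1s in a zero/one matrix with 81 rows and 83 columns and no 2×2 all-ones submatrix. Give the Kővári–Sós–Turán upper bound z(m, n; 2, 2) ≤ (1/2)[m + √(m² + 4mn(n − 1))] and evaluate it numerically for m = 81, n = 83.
z(81, 83; 2, 2) ≤ (1/2)[81 + √(81² + 4·81·83·82)] = (1/2)[81 + √2211705] = 784.0901

Kővári–Sós–Turán: let r_1, ..., r_81 be the row sums and z = Σ r_i the total number of 1s. Each pair of columns can share at most one row with both entries 1 (else a 2×2 all-ones block appears), so Σ_i C(r_i, 2) ≤ C(83, 2) = 3403. By convexity Σ_i C(r_i, 2) ≥ 81·C(z/81, 2) = z(z − 81)/(2·81), giving z² − 81z − 81·83·82 ≤ 0 and hence z ≤ (1/2)[81 + √(6561 + 4·551286)] = (1/2)[81 + √2211705] ≈ (1/2)(81 + 1487.1802) = 784.0901.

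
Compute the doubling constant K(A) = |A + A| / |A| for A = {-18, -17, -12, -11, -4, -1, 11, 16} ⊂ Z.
K = |A + A| / |A| = 32/8 = 4

Enumerate A + A = {a + b : a, b ∈ A}. With |A| = 8, there are |A|^2 = 64 ordered sum pairs; collecting distinct values, A + A = {-36, -35, -34, -30, -29, -28, -24, -23, -22, -21, -19, -18, -16, -15, -13, -12, -8, -7, -6, -5, -2, -1, 0, 4, 5, 7, 10, 12, 15, 22, 27, 32}, so |A + A| = 32. Thus K = 32/8 = 4. For comparison, the minimum possible |A + A| over all 8-element sets is 2·8 − 1 = 15 (so min K = 15/8), attained only by arithmetic progressions.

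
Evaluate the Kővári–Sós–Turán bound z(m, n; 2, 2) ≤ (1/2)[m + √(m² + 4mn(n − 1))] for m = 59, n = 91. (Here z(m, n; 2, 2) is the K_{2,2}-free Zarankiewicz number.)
z(59, 91; 2, 2) ≤ (1/2)[59 + √(59² + 4·59·91·90)] = (1/2)[59 + √1936321] = 725.2588

Kővári–Sós–Turán: let r_1, ..., r_59 be the row sums and z = Σ r_i the total number of 1s. Each pair of columns can share at most one row with both entries 1 (else a 2×2 all-ones block appears), so Σ_i C(r_i, 2) ≤ C(91, 2) = 4095. By convexity Σ_i C(r_i, 2) ≥ 59·C(z/59, 2) = z(z − 59)/(2·59), giving z² − 59z − 59·91·90 ≤ 0 and hence z ≤ (1/2)[59 + √(3481 + 4·483210)] = (1/2)[59 + √1936321] ≈ (1/2)(59 + 1391.5175) = 725.2588.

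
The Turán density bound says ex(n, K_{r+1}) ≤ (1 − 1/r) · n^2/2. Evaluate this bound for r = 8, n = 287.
Turán density bound = (7/8) · 287^2/2 = 576583/16 ≈ 36036.4375

Turán's theorem: ex(n, K_{r+1}) is achieved by the complete r-partite Turán graph T(n, r) with parts as balanced as possible, and is at most (1 − 1/r) · n^2/2. For r = 8, n = 287: the density bound is (7/8) · 82369/2 = 576583/16 ≈ 36036.4375. The integer-valued extremum is e(T(287, 8)) = 36036, which is strictly less than the density bound 576583/16 since 8 ∤ 287 (the parts of T(287, 8) cannot all be equal).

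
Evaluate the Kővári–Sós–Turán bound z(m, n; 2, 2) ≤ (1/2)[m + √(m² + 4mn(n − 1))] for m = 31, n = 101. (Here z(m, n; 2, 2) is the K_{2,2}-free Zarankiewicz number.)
z(31, 101; 2, 2) ≤ (1/2)[31 + √(31² + 4·31·101·100)] = (1/2)[31 + √1253361] = 575.268

Kővári–Sós–Turán: let r_1, ..., r_31 be the row sums and z = Σ r_i the total number of 1s. Each pair of columns can share at most one row with both entries 1 (else a 2×2 all-ones block appears), so Σ_i C(r_i, 2) ≤ C(101, 2) = 5050. By convexity Σ_i C(r_i, 2) ≥ 31·C(z/31, 2) = z(z − 31)/(2·31), giving z² − 31z − 31·101·100 ≤ 0 and hence z ≤ (1/2)[31 + √(961 + 4·313100)] = (1/2)[31 + √1253361] ≈ (1/2)(31 + 1119.5361) = 575.268.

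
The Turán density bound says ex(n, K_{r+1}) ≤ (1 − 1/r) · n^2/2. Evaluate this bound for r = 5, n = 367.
Turán density bound = (4/5) · 367^2/2 = 269378/5 ≈ 53875.6

Turán's theorem: ex(n, K_{r+1}) is achieved by the complete r-partite Turán graph T(n, r) with parts as balanced as possible, and is at most (1 − 1/r) · n^2/2. For r = 5, n = 367: the density bound is (4/5) · 134689/2 = 269378/5 ≈ 53875.6. The integer-valued extremum is e(T(367, 5)) = 53875, which is strictly less than the density bound 269378/5 since 5 ∤ 367 (the parts of T(367, 5) cannot all be equal).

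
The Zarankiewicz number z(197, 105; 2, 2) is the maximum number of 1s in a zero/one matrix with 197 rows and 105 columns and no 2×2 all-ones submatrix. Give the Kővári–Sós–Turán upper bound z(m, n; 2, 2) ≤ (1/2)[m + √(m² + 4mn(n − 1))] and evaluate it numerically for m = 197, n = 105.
z(197, 105; 2, 2) ≤ (1/2)[197 + √(197² + 4·197·105·104)] = (1/2)[197 + √8643769] = 1568.5144

Kővári–Sós–Turán: let r_1, ..., r_197 be the row sums and z = Σ r_i the total number of 1s. Each pair of columns can share at most one row with both entries 1 (else a 2×2 all-ones block appears), so Σ_i C(r_i, 2) ≤ C(105, 2) = 5460. By convexity Σ_i C(r_i, 2) ≥ 197·C(z/197, 2) = z(z − 197)/(2·197), giving z² − 197z − 197·105·104 ≤ 0 and hence z ≤ (1/2)[197 + √(38809 + 4·2151240)] = (1/2)[197 + √8643769] ≈ (1/2)(197 + 2940.0287) = 1568.5144.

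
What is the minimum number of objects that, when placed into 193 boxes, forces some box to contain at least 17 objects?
n = (17 − 1)·193 + 1 = 3089

By the generalised pigeonhole principle, to guarantee some box contains ≥ r objects we need more than (r − 1) · k objects total. Threshold: n = (r − 1) · k + 1. With r = 17 and k = 193: n = 16 · 193 + 1 = 3088 + 1 = 3089. For n = 3088 = 16 · 193, we can put exactly 16 objects in every box, avoiding 17 in any single one — so 3089 is tight.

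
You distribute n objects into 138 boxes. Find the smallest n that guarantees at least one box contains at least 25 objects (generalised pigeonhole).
n = (25 − 1)·138 + 1 = 3313

By the generalised pigeonhole principle, to guarantee some box contains ≥ r objects we need more than (r − 1) · k objects total. Threshold: n = (r − 1) · k + 1. With r = 25 and k = 138: n = 24 · 138 + 1 = 3312 + 1 = 3313. For n = 3312 = 24 · 138, we can put exactly 24 objects in every box, avoiding 25 in any single one — so 3313 is tight.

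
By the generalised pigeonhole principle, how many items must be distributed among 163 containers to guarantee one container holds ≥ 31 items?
n = (31 − 1)·163 + 1 = 4891

By the generalised pigeonhole principle, to guarantee some box contains ≥ r objects we need more than (r − 1) · k objects total. Threshold: n = (r − 1) · k + 1. With r = 31 and k = 163: n = 30 · 163 + 1 = 4890 + 1 = 4891. For n = 4890 = 30 · 163, we can put exactly 30 objects in every box, avoiding 31 in any single one — so 4891 is tight.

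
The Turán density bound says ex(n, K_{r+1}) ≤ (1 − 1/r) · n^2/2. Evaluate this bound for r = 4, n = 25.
Turán density bound = (3/4) · 25^2/2 = 1875/8 ≈ 234.375

Turán's theorem: ex(n, K_{r+1}) is achieved by the complete r-partite Turán graph T(n, r) with parts as balanced as possible, and is at most (1 − 1/r) · n^2/2. For r = 4, n = 25: the density bound is (3/4) · 625/2 = 1875/8 ≈ 234.375. The integer-valued extremum is e(T(25, 4)) = 234, which is strictly less than the density bound 1875/8 since 4 ∤ 25 (the parts of T(25, 4) cannot all be equal).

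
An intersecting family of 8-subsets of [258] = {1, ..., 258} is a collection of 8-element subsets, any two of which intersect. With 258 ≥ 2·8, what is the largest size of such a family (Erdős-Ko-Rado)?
max |F| = C(257, 7) = 13530418594176

Erdős-Ko-Rado (1961): when n ≥ 2k, max |F| = C(n−1, k−1). The bound is attained by the star {A : i ∈ A} for any fixed i ∈ [n]. Here C(258−1, 8−1) = C(257, 7) = 13530418594176.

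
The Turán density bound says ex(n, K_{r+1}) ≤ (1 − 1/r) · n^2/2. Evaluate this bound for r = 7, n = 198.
Turán density bound = (6/7) · 198^2/2 = 117612/7 ≈ 16801.7143

Turán's theorem: ex(n, K_{r+1}) is achieved by the complete r-partite Turán graph T(n, r) with parts as balanced as possible, and is at most (1 − 1/r) · n^2/2. For r = 7, n = 198: the density bound is (6/7) · 39204/2 = 117612/7 ≈ 16801.7143. The integer-valued extremum is e(T(198, 7)) = 16801, which is strictly less than the density bound 117612/7 since 7 ∤ 198 (the parts of T(198, 7) cannot all be equal).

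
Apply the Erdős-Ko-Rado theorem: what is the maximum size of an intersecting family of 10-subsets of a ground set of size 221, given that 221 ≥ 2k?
max |F| = C(220, 9) = 2818651865383860

Erdős-Ko-Rado (1961): when n ≥ 2k, max |F| = C(n−1, k−1). The bound is attained by the star {A : i ∈ A} for any fixed i ∈ [n]. Here C(221−1, 10−1) = C(220, 9) = 2818651865383860.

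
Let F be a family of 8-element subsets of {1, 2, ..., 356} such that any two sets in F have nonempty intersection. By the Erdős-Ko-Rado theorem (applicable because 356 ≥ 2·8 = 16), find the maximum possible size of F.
max |F| = C(355, 7) = 132836992774200

Erdős-Ko-Rado (1961): when n ≥ 2k, max |F| = C(n−1, k−1). The bound is attained by the star {A : i ∈ A} for any fixed i ∈ [n]. Here C(356−1, 8−1) = C(355, 7) = 132836992774200.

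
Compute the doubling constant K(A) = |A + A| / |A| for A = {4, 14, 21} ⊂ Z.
K = |A + A| / |A| = 6/3 = 2

Enumerate A + A = {a + b : a, b ∈ A}. With |A| = 3, there are |A|^2 = 9 ordered sum pairs; collecting distinct values, A + A = {8, 18, 25, 28, 35, 42}, so |A + A| = 6. Thus K = 6/3 = 2. For comparison, the minimum possible |A + A| over all 3-element sets is 2·3 − 1 = 5 (so min K = 5/3), attained only by arithmetic progressions.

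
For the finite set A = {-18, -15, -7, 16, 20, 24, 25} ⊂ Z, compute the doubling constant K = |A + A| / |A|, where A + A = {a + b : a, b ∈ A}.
K = |A + A| / |A| = 26/7

Enumerate A + A = {a + b : a, b ∈ A}. With |A| = 7, there are |A|^2 = 49 ordered sum pairs; collecting distinct values, A + A = {-36, -33, -30, -25, -22, -14, -2, 1, 2, 5, 6, 7, 9, 10, 13, 17, 18, 32, 36, 40, 41, 44, 45, 48, 49, 50}, so |A + A| = 26. Thus K = 26/7. For comparison, the minimum possible |A + A| over all 7-element sets is 2·7 − 1 = 13 (so min K = 13/7), attained only by arithmetic progressions.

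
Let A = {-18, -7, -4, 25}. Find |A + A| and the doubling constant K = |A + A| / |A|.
K = |A + A| / |A| = 10/4 = 5/2

Enumerate A + A = {a + b : a, b ∈ A}. With |A| = 4, there are |A|^2 = 16 ordered sum pairs; collecting distinct values, A + A = {-36, -25, -22, -14, -11, -8, 7, 18, 21, 50}, so |A + A| = 10. Thus K = 10/4 = 5/2. For comparison, the minimum possible |A + A| over all 4-element sets is 2·4 − 1 = 7 (so min K = 7/4), attained only by arithmetic progressions.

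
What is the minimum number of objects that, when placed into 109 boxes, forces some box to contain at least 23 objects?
n = (23 − 1)·109 + 1 = 2399

By the generalised pigeonhole principle, to guarantee some box contains ≥ r objects we need more than (r − 1) · k objects total. Threshold: n = (r − 1) · k + 1. With r = 23 and k = 109: n = 22 · 109 + 1 = 2398 + 1 = 2399. For n = 2398 = 22 · 109, we can put exactly 22 objects in every box, avoiding 23 in any single one — so 2399 is tight.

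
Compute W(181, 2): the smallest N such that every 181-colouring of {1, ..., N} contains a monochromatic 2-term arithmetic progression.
W(181, 2) = 181 + 1 = 182

A 2-term AP is any pair of integers, so a monochromatic 2-AP exists iff some colour is used at least twice. With 181 colours, the colouring i ↦ i on {1, ..., 181} uses each colour once, avoiding any monochromatic pair, so W(181, 2) > 181. For {1, ..., 182}, pigeonhole forces two integers of the same colour, which form a monochromatic 2-AP. Hence W(181, 2) = 182.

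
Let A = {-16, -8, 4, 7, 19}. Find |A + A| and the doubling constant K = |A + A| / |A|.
K = |A + A| / |A| = 14/5

Enumerate A + A = {a + b : a, b ∈ A}. With |A| = 5, there are |A|^2 = 25 ordered sum pairs; collecting distinct values, A + A = {-32, -24, -16, -12, -9, -4, -1, 3, 8, 11, 14, 23, 26, 38}, so |A + A| = 14. Thus K = 14/5. For comparison, the minimum possible |A + A| over all 5-element sets is 2·5 − 1 = 9 (so min K = 9/5), attained only by arithmetic progressions.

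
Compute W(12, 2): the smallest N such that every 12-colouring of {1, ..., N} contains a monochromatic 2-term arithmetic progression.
W(12, 2) = 12 + 1 = 13

A 2-term AP is any pair of integers, so a monochromatic 2-AP exists iff some colour is used at least twice. With 12 colours, the colouring i ↦ i on {1, ..., 12} uses each colour once, avoiding any monochromatic pair, so W(12, 2) > 12. For {1, ..., 13}, pigeonhole forces two integers of the same colour, which form a monochromatic 2-AP. Hence W(12, 2) = 13.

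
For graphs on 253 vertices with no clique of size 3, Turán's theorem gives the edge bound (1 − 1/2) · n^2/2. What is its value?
Turán density bound = (1/2) · 253^2/2 = 64009/4 ≈ 16002.25

Turán's theorem: ex(n, K_{r+1}) is achieved by the complete r-partite Turán graph T(n, r) with parts as balanced as possible, and is at most (1 − 1/r) · n^2/2. For r = 2, n = 253: the density bound is (1/2) · 64009/2 = 64009/4 ≈ 16002.25. The integer-valued extremum is e(T(253, 2)) = 16002, which is strictly less than the density bound 64009/4 since 2 ∤ 253 (the parts of T(253, 2) cannot all be equal).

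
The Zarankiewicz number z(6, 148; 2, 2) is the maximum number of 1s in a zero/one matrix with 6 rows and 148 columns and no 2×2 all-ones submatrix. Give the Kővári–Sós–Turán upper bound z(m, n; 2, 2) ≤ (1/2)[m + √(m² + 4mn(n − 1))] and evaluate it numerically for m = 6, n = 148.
z(6, 148; 2, 2) ≤ (1/2)[6 + √(6² + 4·6·148·147)] = (1/2)[6 + √522180] = 364.3101

Kővári–Sós–Turán: let r_1, ..., r_6 be the row sums and z = Σ r_i the total number of 1s. Each pair of columns can share at most one row with both entries 1 (else a 2×2 all-ones block appears), so Σ_i C(r_i, 2) ≤ C(148, 2) = 10878. By convexity Σ_i C(r_i, 2) ≥ 6·C(z/6, 2) = z(z − 6)/(2·6), giving z² − 6z − 6·148·147 ≤ 0 and hence z ≤ (1/2)[6 + √(36 + 4·130536)] = (1/2)[6 + √522180] ≈ (1/2)(6 + 722.6202) = 364.3101.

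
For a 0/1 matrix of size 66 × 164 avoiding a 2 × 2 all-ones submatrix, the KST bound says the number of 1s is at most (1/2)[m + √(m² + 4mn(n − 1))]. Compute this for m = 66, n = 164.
z(66, 164; 2, 2) ≤ (1/2)[66 + √(66² + 4·66·164·163)] = (1/2)[66 + √7061604] = 1361.6839

Kővári–Sós–Turán: let r_1, ..., r_66 be the row sums and z = Σ r_i the total number of 1s. Each pair of columns can share at most one row with both entries 1 (else a 2×2 all-ones block appears), so Σ_i C(r_i, 2) ≤ C(164, 2) = 13366. By convexity Σ_i C(r_i, 2) ≥ 66·C(z/66, 2) = z(z − 66)/(2·66), giving z² − 66z − 66·164·163 ≤ 0 and hence z ≤ (1/2)[66 + √(4356 + 4·1764312)] = (1/2)[66 + √7061604] ≈ (1/2)(66 + 2657.3679) = 1361.6839.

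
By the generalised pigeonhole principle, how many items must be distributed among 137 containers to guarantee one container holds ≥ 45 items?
n = (45 − 1)·137 + 1 = 6029

By the generalised pigeonhole principle, to guarantee some box contains ≥ r objects we need more than (r − 1) · k objects total. Threshold: n = (r − 1) · k + 1. With r = 45 and k = 137: n = 44 · 137 + 1 = 6028 + 1 = 6029. For n = 6028 = 44 · 137, we can put exactly 44 objects in every box, avoiding 45 in any single one — so 6029 is tight.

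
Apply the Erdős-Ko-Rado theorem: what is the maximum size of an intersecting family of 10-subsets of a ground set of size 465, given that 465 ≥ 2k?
max |F| = C(464, 9) = 2540948586294644592

The Erdős-Ko-Rado theorem states: for n ≥ 2k, an intersecting family of k-subsets of an n-element set has size at most C(n − 1, k − 1), with equality for 'star' families {A ⊆ [n] : |A| = k, i ∈ A} (fix an element i). For n = 465, k = 10: C(464, 9) = 2540948586294644592.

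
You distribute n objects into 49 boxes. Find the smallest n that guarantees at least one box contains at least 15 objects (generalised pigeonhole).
n = (15 − 1)·49 + 1 = 687

By the generalised pigeonhole principle, to guarantee some box contains ≥ r objects we need more than (r − 1) · k objects total. Threshold: n = (r − 1) · k + 1. With r = 15 and k = 49: n = 14 · 49 + 1 = 686 + 1 = 687. For n = 686 = 14 · 49, we can put exactly 14 objects in every box, avoiding 15 in any single one — so 687 is tight.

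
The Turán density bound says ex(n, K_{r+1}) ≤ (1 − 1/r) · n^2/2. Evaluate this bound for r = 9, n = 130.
Turán density bound = (8/9) · 130^2/2 = 67600/9 ≈ 7511.1111

Turán's theorem: ex(n, K_{r+1}) is achieved by the complete r-partite Turán graph T(n, r) with parts as balanced as possible, and is at most (1 − 1/r) · n^2/2. For r = 9, n = 130: the density bound is (8/9) · 16900/2 = 67600/9 ≈ 7511.1111. The integer-valued extremum is e(T(130, 9)) = 7510, which is strictly less than the density bound 67600/9 since 9 ∤ 130 (the parts of T(130, 9) cannot all be equal).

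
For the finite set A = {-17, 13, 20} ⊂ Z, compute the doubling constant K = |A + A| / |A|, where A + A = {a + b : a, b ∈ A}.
K = |A + A| / |A| = 6/3 = 2

Enumerate A + A = {a + b : a, b ∈ A}. With |A| = 3, there are |A|^2 = 9 ordered sum pairs; collecting distinct values, A + A = {-34, -4, 3, 26, 33, 40}, so |A + A| = 6. Thus K = 6/3 = 2. For comparison, the minimum possible |A + A| over all 3-element sets is 2·3 − 1 = 5 (so min K = 5/3), attained only by arithmetic progressions.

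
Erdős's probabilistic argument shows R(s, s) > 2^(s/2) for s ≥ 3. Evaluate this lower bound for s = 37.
2^(37/2) = 370727.6001; so R(37, 37) > 370727.6001

Colour each edge of K_n uniformly at random with red/blue. The expected number of monochromatic K_37 is C(n, 37) · 2 · 2^(−C(37,2)). If C(n, 37) · 2^(1 − C(37,2)) < 1, then with positive probability no monochromatic K_37 exists, so R(37, 37) > n. The standard estimate C(n, 37) ≤ n^37/37! shows this inequality holds whenever n ≤ 2^(37/2) (since 37! · 2^(C(37,2) − 1) > 2^(37^2/2) ≥ n^37). Hence R(37, 37) > 2^(37/2) = 370727.6001.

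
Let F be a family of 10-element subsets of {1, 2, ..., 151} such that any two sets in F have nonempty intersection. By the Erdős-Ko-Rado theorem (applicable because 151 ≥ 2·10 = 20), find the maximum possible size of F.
max |F| = C(150, 9) = 82947113349100

Erdős-Ko-Rado (1961): when n ≥ 2k, max |F| = C(n−1, k−1). The bound is attained by the star {A : i ∈ A} for any fixed i ∈ [n]. Here C(151−1, 10−1) = C(150, 9) = 82947113349100.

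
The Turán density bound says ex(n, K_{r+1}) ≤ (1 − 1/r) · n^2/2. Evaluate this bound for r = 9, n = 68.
Turán density bound = (8/9) · 68^2/2 = 18496/9 ≈ 2055.1111

Turán's theorem: ex(n, K_{r+1}) is achieved by the complete r-partite Turán graph T(n, r) with parts as balanced as possible, and is at most (1 − 1/r) · n^2/2. For r = 9, n = 68: the density bound is (8/9) · 4624/2 = 18496/9 ≈ 2055.1111. The integer-valued extremum is e(T(68, 9)) = 2054, which is strictly less than the density bound 18496/9 since 9 ∤ 68 (the parts of T(68, 9) cannot all be equal).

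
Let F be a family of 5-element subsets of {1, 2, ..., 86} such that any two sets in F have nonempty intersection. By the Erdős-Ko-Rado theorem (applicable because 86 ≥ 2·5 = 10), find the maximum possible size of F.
max |F| = C(85, 4) = 2024785

Erdős-Ko-Rado (1961): when n ≥ 2k, max |F| = C(n−1, k−1). The bound is attained by the star {A : i ∈ A} for any fixed i ∈ [n]. Here C(86−1, 5−1) = C(85, 4) = 2024785.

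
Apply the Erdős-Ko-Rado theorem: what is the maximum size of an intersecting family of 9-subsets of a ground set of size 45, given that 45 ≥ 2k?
max |F| = C(44, 8) = 177232627

The Erdős-Ko-Rado theorem states: for n ≥ 2k, an intersecting family of k-subsets of an n-element set has size at most C(n − 1, k − 1), with equality for 'star' families {A ⊆ [n] : |A| = k, i ∈ A} (fix an element i). For n = 45, k = 9: C(44, 8) = 177232627.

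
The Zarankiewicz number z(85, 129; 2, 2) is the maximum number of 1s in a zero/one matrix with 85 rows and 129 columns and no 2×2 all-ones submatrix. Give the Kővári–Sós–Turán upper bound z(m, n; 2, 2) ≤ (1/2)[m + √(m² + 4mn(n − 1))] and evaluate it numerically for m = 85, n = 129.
z(85, 129; 2, 2) ≤ (1/2)[85 + √(85² + 4·85·129·128)] = (1/2)[85 + √5621305] = 1227.9646

Kővári–Sós–Turán: let r_1, ..., r_85 be the row sums and z = Σ r_i the total number of 1s. Each pair of columns can share at most one row with both entries 1 (else a 2×2 all-ones block appears), so Σ_i C(r_i, 2) ≤ C(129, 2) = 8256. By convexity Σ_i C(r_i, 2) ≥ 85·C(z/85, 2) = z(z − 85)/(2·85), giving z² − 85z − 85·129·128 ≤ 0 and hence z ≤ (1/2)[85 + √(7225 + 4·1403520)] = (1/2)[85 + √5621305] ≈ (1/2)(85 + 2370.9291) = 1227.9646.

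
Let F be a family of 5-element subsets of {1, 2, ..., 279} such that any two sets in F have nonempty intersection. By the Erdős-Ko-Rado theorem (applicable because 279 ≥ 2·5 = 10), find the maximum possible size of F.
max |F| = C(278, 4) = 243531475

The Erdős-Ko-Rado theorem states: for n ≥ 2k, an intersecting family of k-subsets of an n-element set has size at most C(n − 1, k − 1), with equality for 'star' families {A ⊆ [n] : |A| = k, i ∈ A} (fix an element i). For n = 279, k = 5: C(278, 4) = 243531475.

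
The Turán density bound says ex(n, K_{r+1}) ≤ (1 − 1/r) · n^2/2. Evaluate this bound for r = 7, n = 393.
Turán density bound = (6/7) · 393^2/2 = 463347/7 ≈ 66192.4286

Turán's theorem: ex(n, K_{r+1}) is achieved by the complete r-partite Turán graph T(n, r) with parts as balanced as possible, and is at most (1 − 1/r) · n^2/2. For r = 7, n = 393: the density bound is (6/7) · 154449/2 = 463347/7 ≈ 66192.4286. The integer-valued extremum is e(T(393, 7)) = 66192, which is strictly less than the density bound 463347/7 since 7 ∤ 393 (the parts of T(393, 7) cannot all be equal).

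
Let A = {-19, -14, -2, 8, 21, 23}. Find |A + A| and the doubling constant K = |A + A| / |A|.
K = |A + A| / |A| = 21/6 = 7/2

Enumerate A + A = {a + b : a, b ∈ A}. With |A| = 6, there are |A|^2 = 36 ordered sum pairs; collecting distinct values, A + A = {-38, -33, -28, -21, -16, -11, -6, -4, 2, 4, 6, 7, 9, 16, 19, 21, 29, 31, 42, 44, 46}, so |A + A| = 21. Thus K = 21/6 = 7/2. For comparison, the minimum possible |A + A| over all 6-element sets is 2·6 − 1 = 11 (so min K = 11/6), attained only by arithmetic progressions.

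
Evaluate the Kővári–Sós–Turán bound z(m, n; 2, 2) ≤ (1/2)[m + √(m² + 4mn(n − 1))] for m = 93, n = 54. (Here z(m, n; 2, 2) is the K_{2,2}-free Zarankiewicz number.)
z(93, 54; 2, 2) ≤ (1/2)[93 + √(93² + 4·93·54·53)] = (1/2)[93 + √1073313] = 564.5041

Kővári–Sós–Turán: let r_1, ..., r_93 be the row sums and z = Σ r_i the total number of 1s. Each pair of columns can share at most one row with both entries 1 (else a 2×2 all-ones block appears), so Σ_i C(r_i, 2) ≤ C(54, 2) = 1431. By convexity Σ_i C(r_i, 2) ≥ 93·C(z/93, 2) = z(z − 93)/(2·93), giving z² − 93z − 93·54·53 ≤ 0 and hence z ≤ (1/2)[93 + √(8649 + 4·266166)] = (1/2)[93 + √1073313] ≈ (1/2)(93 + 1036.0082) = 564.5041.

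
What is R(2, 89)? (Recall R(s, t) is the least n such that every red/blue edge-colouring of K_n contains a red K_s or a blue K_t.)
R(2, 89) = 89

R(2, k) = k for all k ≥ 2: in a 2-colouring of K_k, either some edge is red (a red K_2) or all edges are blue (a blue K_k). And K_{88} coloured all-blue has no blue K_89, so R(2, 89) > 88. Hence R(2, 89) = 89.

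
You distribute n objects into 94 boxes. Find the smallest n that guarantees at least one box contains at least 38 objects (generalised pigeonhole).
n = (38 − 1)·94 + 1 = 3479

By the generalised pigeonhole principle, to guarantee some box contains ≥ r objects we need more than (r − 1) · k objects total. Threshold: n = (r − 1) · k + 1. With r = 38 and k = 94: n = 37 · 94 + 1 = 3478 + 1 = 3479. For n = 3478 = 37 · 94, we can put exactly 37 objects in every box, avoiding 38 in any single one — so 3479 is tight.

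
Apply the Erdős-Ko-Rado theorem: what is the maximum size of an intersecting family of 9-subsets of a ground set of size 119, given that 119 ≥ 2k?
max |F| = C(118, 8) = 731522134278

The Erdős-Ko-Rado theorem states: for n ≥ 2k, an intersecting family of k-subsets of an n-element set has size at most C(n − 1, k − 1), with equality for 'star' families {A ⊆ [n] : |A| = k, i ∈ A} (fix an element i). For n = 119, k = 9: C(118, 8) = 731522134278.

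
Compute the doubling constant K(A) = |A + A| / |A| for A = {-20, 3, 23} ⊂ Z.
K = |A + A| / |A| = 6/3 = 2

Enumerate A + A = {a + b : a, b ∈ A}. With |A| = 3, there are |A|^2 = 9 ordered sum pairs; collecting distinct values, A + A = {-40, -17, 3, 6, 26, 46}, so |A + A| = 6. Thus K = 6/3 = 2. For comparison, the minimum possible |A + A| over all 3-element sets is 2·3 − 1 = 5 (so min K = 5/3), attained only by arithmetic progressions.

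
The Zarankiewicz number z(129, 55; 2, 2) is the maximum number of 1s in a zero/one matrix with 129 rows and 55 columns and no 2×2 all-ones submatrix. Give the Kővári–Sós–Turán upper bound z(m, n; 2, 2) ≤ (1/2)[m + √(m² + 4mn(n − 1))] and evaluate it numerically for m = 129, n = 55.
z(129, 55; 2, 2) ≤ (1/2)[129 + √(129² + 4·129·55·54)] = (1/2)[129 + √1549161] = 686.8265

Kővári–Sós–Turán: let r_1, ..., r_129 be the row sums and z = Σ r_i the total number of 1s. Each pair of columns can share at most one row with both entries 1 (else a 2×2 all-ones block appears), so Σ_i C(r_i, 2) ≤ C(55, 2) = 1485. By convexity Σ_i C(r_i, 2) ≥ 129·C(z/129, 2) = z(z − 129)/(2·129), giving z² − 129z − 129·55·54 ≤ 0 and hence z ≤ (1/2)[129 + √(16641 + 4·383130)] = (1/2)[129 + √1549161] ≈ (1/2)(129 + 1244.653) = 686.8265.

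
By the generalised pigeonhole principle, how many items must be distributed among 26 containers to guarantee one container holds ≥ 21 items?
n = (21 − 1)·26 + 1 = 521

By the generalised pigeonhole principle, to guarantee some box contains ≥ r objects we need more than (r − 1) · k objects total. Threshold: n = (r − 1) · k + 1. With r = 21 and k = 26: n = 20 · 26 + 1 = 520 + 1 = 521. For n = 520 = 20 · 26, we can put exactly 20 objects in every box, avoiding 21 in any single one — so 521 is tight.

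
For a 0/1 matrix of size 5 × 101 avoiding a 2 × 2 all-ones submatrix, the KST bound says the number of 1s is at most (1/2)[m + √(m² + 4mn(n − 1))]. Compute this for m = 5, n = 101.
z(5, 101; 2, 2) ≤ (1/2)[5 + √(5² + 4·5·101·100)] = (1/2)[5 + √202025] = 227.236

Kővári–Sós–Turán: let r_1, ..., r_5 be the row sums and z = Σ r_i the total number of 1s. Each pair of columns can share at most one row with both entries 1 (else a 2×2 all-ones block appears), so Σ_i C(r_i, 2) ≤ C(101, 2) = 5050. By convexity Σ_i C(r_i, 2) ≥ 5·C(z/5, 2) = z(z − 5)/(2·5), giving z² − 5z − 5·101·100 ≤ 0 and hence z ≤ (1/2)[5 + √(25 + 4·50500)] = (1/2)[5 + √202025] ≈ (1/2)(5 + 449.4719) = 227.236.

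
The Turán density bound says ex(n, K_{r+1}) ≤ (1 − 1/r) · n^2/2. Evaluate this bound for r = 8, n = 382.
Turán density bound = (7/8) · 382^2/2 = 255367/4 ≈ 63841.75

Turán's theorem: ex(n, K_{r+1}) is achieved by the complete r-partite Turán graph T(n, r) with parts as balanced as possible, and is at most (1 − 1/r) · n^2/2. For r = 8, n = 382: the density bound is (7/8) · 145924/2 = 255367/4 ≈ 63841.75. The integer-valued extremum is e(T(382, 8)) = 63841, which is strictly less than the density bound 255367/4 since 8 ∤ 382 (the parts of T(382, 8) cannot all be equal).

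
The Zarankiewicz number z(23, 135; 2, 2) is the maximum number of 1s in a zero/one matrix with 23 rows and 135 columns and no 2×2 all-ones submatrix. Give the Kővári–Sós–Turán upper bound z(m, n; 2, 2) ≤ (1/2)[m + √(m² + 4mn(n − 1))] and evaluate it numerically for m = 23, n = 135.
z(23, 135; 2, 2) ≤ (1/2)[23 + √(23² + 4·23·135·134)] = (1/2)[23 + √1664809] = 656.6374

Kővári–Sós–Turán: let r_1, ..., r_23 be the row sums and z = Σ r_i the total number of 1s. Each pair of columns can share at most one row with both entries 1 (else a 2×2 all-ones block appears), so Σ_i C(r_i, 2) ≤ C(135, 2) = 9045. By convexity Σ_i C(r_i, 2) ≥ 23·C(z/23, 2) = z(z − 23)/(2·23), giving z² − 23z − 23·135·134 ≤ 0 and hence z ≤ (1/2)[23 + √(529 + 4·416070)] = (1/2)[23 + √1664809] ≈ (1/2)(23 + 1290.2748) = 656.6374.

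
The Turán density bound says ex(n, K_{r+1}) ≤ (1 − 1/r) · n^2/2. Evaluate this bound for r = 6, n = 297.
Turán density bound = (5/6) · 297^2/2 = 147015/4 ≈ 36753.75

Turán's theorem: ex(n, K_{r+1}) is achieved by the complete r-partite Turán graph T(n, r) with parts as balanced as possible, and is at most (1 − 1/r) · n^2/2. For r = 6, n = 297: the density bound is (5/6) · 88209/2 = 147015/4 ≈ 36753.75. The integer-valued extremum is e(T(297, 6)) = 36753, which is strictly less than the density bound 147015/4 since 6 ∤ 297 (the parts of T(297, 6) cannot all be equal).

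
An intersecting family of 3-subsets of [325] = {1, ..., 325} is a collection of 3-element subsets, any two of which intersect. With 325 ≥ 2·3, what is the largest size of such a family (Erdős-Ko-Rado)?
max |F| = C(324, 2) = 52326

The Erdős-Ko-Rado theorem states: for n ≥ 2k, an intersecting family of k-subsets of an n-element set has size at most C(n − 1, k − 1), with equality for 'star' families {A ⊆ [n] : |A| = k, i ∈ A} (fix an element i). For n = 325, k = 3: C(324, 2) = 52326.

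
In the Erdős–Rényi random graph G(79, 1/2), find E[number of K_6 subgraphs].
E[# K_6] = C(79, 6) · (1/2)^C(6, 2) = 277962685 / 2^15 ≈ 8482.747955

For each 6-subset S of vertices (there are C(79, 6) = 277962685 such S), let X_S = 1 if S induces a K_6 (all C(6, 2) = 15 edges present). Then P(X_S = 1) = (1/2)^15 = 1/32768. By linearity of expectation, E[# K_6] = C(79, 6) · (1/2)^15 = 277962685 / 32768 ≈ 8482.747955.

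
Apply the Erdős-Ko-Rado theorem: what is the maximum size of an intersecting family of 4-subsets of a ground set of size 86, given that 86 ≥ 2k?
max |F| = C(85, 3) = 98770

Erdős-Ko-Rado (1961): when n ≥ 2k, max |F| = C(n−1, k−1). The bound is attained by the star {A : i ∈ A} for any fixed i ∈ [n]. Here C(86−1, 4−1) = C(85, 3) = 98770.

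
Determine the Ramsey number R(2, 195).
R(2, 195) = 195

R(2, k) = k for all k ≥ 2: in a 2-colouring of K_k, either some edge is red (a red K_2) or all edges are blue (a blue K_k). And K_{194} coloured all-blue has no blue K_195, so R(2, 195) > 194. Hence R(2, 195) = 195.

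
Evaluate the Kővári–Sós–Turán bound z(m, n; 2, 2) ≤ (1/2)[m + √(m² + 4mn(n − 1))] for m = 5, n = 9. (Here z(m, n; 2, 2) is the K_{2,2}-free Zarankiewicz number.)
z(5, 9; 2, 2) ≤ (1/2)[5 + √(5² + 4·5·9·8)] = (1/2)[5 + √1465] = 21.6377

Kővári–Sós–Turán: let r_1, ..., r_5 be the row sums and z = Σ r_i the total number of 1s. Each pair of columns can share at most one row with both entries 1 (else a 2×2 all-ones block appears), so Σ_i C(r_i, 2) ≤ C(9, 2) = 36. By convexity Σ_i C(r_i, 2) ≥ 5·C(z/5, 2) = z(z − 5)/(2·5), giving z² − 5z − 5·9·8 ≤ 0 and hence z ≤ (1/2)[5 + √(25 + 4·360)] = (1/2)[5 + √1465] ≈ (1/2)(5 + 38.2753) = 21.6377.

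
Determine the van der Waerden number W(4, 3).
W(4, 3) = 76

W(4, 3) = 76. The lower bound W(4, 3) > 75 comes from an explicit good 4-colouring of [1, 75]; the upper bound W(4, 3) ≤ 76 was verified by exhaustive search over 4-colourings of [1, 76].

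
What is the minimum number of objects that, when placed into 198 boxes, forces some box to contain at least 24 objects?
n = (24 − 1)·198 + 1 = 4555

By the generalised pigeonhole principle, to guarantee some box contains ≥ r objects we need more than (r − 1) · k objects total. Threshold: n = (r − 1) · k + 1. With r = 24 and k = 198: n = 23 · 198 + 1 = 4554 + 1 = 4555. For n = 4554 = 23 · 198, we can put exactly 23 objects in every box, avoiding 24 in any single one — so 4555 is tight.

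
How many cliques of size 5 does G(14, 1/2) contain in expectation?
E[# K_5] = C(14, 5) · (1/2)^C(5, 2) = 2002 / 2^10 = 1001/512 ≈ 1.955078

For each 5-subset S of vertices (there are C(14, 5) = 2002 such S), let X_S = 1 if S induces a K_5 (all C(5, 2) = 10 edges present). Then P(X_S = 1) = (1/2)^10 = 1/1024. By linearity of expectation, E[# K_5] = C(14, 5) · (1/2)^10 = 2002 / 1024 = 1001/512 ≈ 1.955078.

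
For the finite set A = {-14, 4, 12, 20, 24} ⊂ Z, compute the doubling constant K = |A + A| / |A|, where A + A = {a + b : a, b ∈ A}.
K = |A + A| / |A| = 14/5

Enumerate A + A = {a + b : a, b ∈ A}. With |A| = 5, there are |A|^2 = 25 ordered sum pairs; collecting distinct values, A + A = {-28, -10, -2, 6, 8, 10, 16, 24, 28, 32, 36, 40, 44, 48}, so |A + A| = 14. Thus K = 14/5. For comparison, the minimum possible |A + A| over all 5-element sets is 2·5 − 1 = 9 (so min K = 9/5), attained only by arithmetic progressions.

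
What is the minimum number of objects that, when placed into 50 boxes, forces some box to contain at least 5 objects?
n = (5 − 1)·50 + 1 = 201

By the generalised pigeonhole principle, to guarantee some box contains ≥ r objects we need more than (r − 1) · k objects total. Threshold: n = (r − 1) · k + 1. With r = 5 and k = 50: n = 4 · 50 + 1 = 200 + 1 = 201. For n = 200 = 4 · 50, we can put exactly 4 objects in every box, avoiding 5 in any single one — so 201 is tight.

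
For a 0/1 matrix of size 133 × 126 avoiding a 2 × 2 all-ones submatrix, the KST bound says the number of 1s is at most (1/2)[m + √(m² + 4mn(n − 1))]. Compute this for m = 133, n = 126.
z(133, 126; 2, 2) ≤ (1/2)[133 + √(133² + 4·133·126·125)] = (1/2)[133 + √8396689] = 1515.352

Kővári–Sós–Turán: let r_1, ..., r_133 be the row sums and z = Σ r_i the total number of 1s. Each pair of columns can share at most one row with both entries 1 (else a 2×2 all-ones block appears), so Σ_i C(r_i, 2) ≤ C(126, 2) = 7875. By convexity Σ_i C(r_i, 2) ≥ 133·C(z/133, 2) = z(z − 133)/(2·133), giving z² − 133z − 133·126·125 ≤ 0 and hence z ≤ (1/2)[133 + √(17689 + 4·2094750)] = (1/2)[133 + √8396689] ≈ (1/2)(133 + 2897.7041) = 1515.352.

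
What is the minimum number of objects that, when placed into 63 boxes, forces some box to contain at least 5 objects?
n = (5 − 1)·63 + 1 = 253

By the generalised pigeonhole principle, to guarantee some box contains ≥ r objects we need more than (r − 1) · k objects total. Threshold: n = (r − 1) · k + 1. With r = 5 and k = 63: n = 4 · 63 + 1 = 252 + 1 = 253. For n = 252 = 4 · 63, we can put exactly 4 objects in every box, avoiding 5 in any single one — so 253 is tight.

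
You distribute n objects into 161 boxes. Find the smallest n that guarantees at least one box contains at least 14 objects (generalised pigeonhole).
n = (14 − 1)·161 + 1 = 2094

By the generalised pigeonhole principle, to guarantee some box contains ≥ r objects we need more than (r − 1) · k objects total. Threshold: n = (r − 1) · k + 1. With r = 14 and k = 161: n = 13 · 161 + 1 = 2093 + 1 = 2094. For n = 2093 = 13 · 161, we can put exactly 13 objects in every box, avoiding 14 in any single one — so 2094 is tight.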